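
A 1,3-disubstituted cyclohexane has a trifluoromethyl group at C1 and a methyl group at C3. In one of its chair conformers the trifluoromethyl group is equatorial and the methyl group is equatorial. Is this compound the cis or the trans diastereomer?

C1 and C3 have the same parity, so their axial bonds point in the same direction.
With same-parity carbons, two substituents on the same face are both axial or both equatorial; opposite faces give one of each.
Here the groups are equatorial/equatorial → same face → cis.

cis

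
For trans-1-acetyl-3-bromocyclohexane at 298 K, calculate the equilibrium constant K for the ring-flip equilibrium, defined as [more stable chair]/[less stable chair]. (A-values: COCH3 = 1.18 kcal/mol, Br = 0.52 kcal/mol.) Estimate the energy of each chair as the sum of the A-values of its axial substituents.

C1 and C3 have the same parity, so for the trans isomer the two substituents are one axial and one equatorial in each chair.
Chair I (acetyl axial, bromo equatorial): E = 1.18 kcal/mol; chair II (acetyl equatorial, bromo axial): E = 0.52 kcal/mol.
ΔG = 0.66 kcal/mol between the two chairs.
K = exp(ΔG/RT) with R = 1.987×10⁻³ kcal mol⁻¹ K⁻¹ and T = 298 K gives K ≈ 3.05.

K ≈ 3.05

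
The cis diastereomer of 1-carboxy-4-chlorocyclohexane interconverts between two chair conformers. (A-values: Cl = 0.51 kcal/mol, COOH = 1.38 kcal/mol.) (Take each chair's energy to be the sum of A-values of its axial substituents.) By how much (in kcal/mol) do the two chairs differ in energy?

C1 and C4 have opposite parity, so for the cis isomer the two substituents are one axial and one equatorial in each chair.
Chair I (chloro axial, carboxyl equatorial): E = 0.51 kcal/mol.
Chair II (chloro equatorial, carboxyl axial): E = 1.38 kcal/mol.
ΔE = 1.38 − 0.51 = 0.87 kcal/mol; chair I is more stable.

0.87 kcal/mol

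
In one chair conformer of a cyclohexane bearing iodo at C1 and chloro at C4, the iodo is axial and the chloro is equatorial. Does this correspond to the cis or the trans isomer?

C1 and C4 have opposite parity, so their axial bonds point in opposite directions.
With opposite-parity carbons, two substituents on the same face are one axial and one equatorial; opposite faces give both axial or both equatorial.
Here the groups are axial/equatorial → same face → cis.

cis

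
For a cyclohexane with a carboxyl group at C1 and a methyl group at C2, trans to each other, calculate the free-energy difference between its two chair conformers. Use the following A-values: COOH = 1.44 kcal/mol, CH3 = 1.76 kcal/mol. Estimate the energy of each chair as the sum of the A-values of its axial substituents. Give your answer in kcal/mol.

C1 and C2 have opposite parity, so for the trans isomer the two substituents are e,e in one chair and a,a in the other.
Chair I (carboxyl axial, methyl axial): E = 3.20 kcal/mol.
Chair II (carboxyl equatorial, methyl equatorial): E = 0.00 kcal/mol.
ΔE = 3.20 − 0.00 = 3.20 kcal/mol; chair II is more stable.

3.20 kcal/mol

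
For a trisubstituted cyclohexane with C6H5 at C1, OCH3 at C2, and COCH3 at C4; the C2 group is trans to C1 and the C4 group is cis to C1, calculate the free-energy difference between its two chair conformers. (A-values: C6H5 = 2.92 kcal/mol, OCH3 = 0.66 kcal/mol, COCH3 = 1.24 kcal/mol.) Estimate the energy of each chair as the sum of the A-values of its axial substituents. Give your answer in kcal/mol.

2.34 kcal/mol

Chair I (phenyl axial, methoxy axial, acetyl equatorial): E = 3.58 kcal/mol.
Chair II (phenyl equatorial, methoxy equatorial, acetyl axial): E = 1.24 kcal/mol.
ΔE = 3.58 − 1.24 = 2.34 kcal/mol; chair II is more stable.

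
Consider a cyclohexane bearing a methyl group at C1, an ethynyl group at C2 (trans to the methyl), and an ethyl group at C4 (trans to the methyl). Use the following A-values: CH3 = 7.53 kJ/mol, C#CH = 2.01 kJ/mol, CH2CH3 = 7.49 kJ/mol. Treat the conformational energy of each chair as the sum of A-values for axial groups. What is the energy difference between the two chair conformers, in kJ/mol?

17.03 kJ/mol

Chair I (methyl axial, ethynyl axial, ethyl axial): E = 17.03 kJ/mol.
Chair II (methyl equatorial, ethynyl equatorial, ethyl equatorial): E = 0.00 kJ/mol.
ΔE = 17.03 − 0.00 = 17.03 kJ/mol; chair II is more stable.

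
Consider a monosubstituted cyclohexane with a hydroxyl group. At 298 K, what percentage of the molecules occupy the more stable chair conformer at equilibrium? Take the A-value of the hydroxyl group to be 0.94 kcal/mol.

One chair has the hydroxyl group axial (E = 0.94 kcal/mol) and the other has it equatorial (E = 0).
ΔG = 0.94 kcal/mol between the two chairs.
K = exp(ΔG/RT) with R = 1.987×10⁻³ kcal mol⁻¹ K⁻¹ and T = 298 K gives K ≈ 4.89.
Fraction in the lower-energy chair = K/(K+1) = 83.0%.

83.0%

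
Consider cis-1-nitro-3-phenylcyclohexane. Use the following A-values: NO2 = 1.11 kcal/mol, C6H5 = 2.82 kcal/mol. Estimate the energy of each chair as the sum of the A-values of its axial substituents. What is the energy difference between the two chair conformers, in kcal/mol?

C1 and C3 have the same parity, so for the cis isomer the two substituents are e,e in one chair and a,a in the other.
Chair I (nitro axial, phenyl axial): E = 3.93 kcal/mol.
Chair II (nitro equatorial, phenyl equatorial): E = 0.00 kcal/mol.
ΔE = 3.93 − 0.00 = 3.93 kcal/mol; chair II is more stable.

3.93 kcal/mol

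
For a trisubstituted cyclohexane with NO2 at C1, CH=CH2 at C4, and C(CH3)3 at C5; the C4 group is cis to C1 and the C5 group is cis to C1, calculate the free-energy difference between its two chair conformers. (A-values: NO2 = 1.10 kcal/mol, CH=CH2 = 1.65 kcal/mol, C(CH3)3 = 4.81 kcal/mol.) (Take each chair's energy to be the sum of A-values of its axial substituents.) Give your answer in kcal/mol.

Chair I (nitro axial, vinyl equatorial, tert-butyl axial): E = 5.91 kcal/mol.
Chair II (nitro equatorial, vinyl axial, tert-butyl equatorial): E = 1.65 kcal/mol.
ΔE = 5.91 − 1.65 = 4.26 kcal/mol; chair II is more stable.

4.26 kcal/mol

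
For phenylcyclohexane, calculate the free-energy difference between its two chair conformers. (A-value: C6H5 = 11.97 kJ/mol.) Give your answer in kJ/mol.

A monosubstituted cyclohexane has one chair with the phenyl group axial (E = A = 11.97 kJ/mol) and one with it equatorial (E = 0).
ΔE = 11.97 − 0 = 11.97 kJ/mol.

11.97 kJ/mol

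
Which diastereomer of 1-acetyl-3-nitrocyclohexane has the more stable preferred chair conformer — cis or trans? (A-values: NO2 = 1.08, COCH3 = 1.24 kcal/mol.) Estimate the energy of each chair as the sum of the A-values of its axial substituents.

At 1,3 positions (parity same): cis → (e,e or a,a); trans → (a,e or e,a).
Best chair for cis: E = 0.00 kcal/mol; best chair for trans: E = 1.08 kcal/mol.
The cis isomer is lower by 1.08 kcal/mol.

cis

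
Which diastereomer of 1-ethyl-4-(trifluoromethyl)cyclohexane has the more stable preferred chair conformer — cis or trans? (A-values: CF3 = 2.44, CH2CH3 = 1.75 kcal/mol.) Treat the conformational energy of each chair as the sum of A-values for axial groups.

trans

At 1,4 positions (parity opposite): cis → (a,e or e,a); trans → (e,e or a,a).
Best chair for cis: E = 1.75 kcal/mol; best chair for trans: E = 0.00 kcal/mol.
The trans isomer is lower by 1.75 kcal/mol.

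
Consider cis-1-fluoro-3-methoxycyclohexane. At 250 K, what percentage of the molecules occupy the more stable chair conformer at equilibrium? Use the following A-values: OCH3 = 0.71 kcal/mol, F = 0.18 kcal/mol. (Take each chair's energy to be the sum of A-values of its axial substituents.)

C1 and C3 have the same parity, so for the cis isomer the two substituents are e,e in one chair and a,a in the other.
Chair I (methoxy axial, fluoro axial): E = 0.89 kcal/mol; chair II (methoxy equatorial, fluoro equatorial): E = 0.00 kcal/mol.
ΔG = 0.89 kcal/mol between the two chairs.
K = exp(ΔG/RT) with R = 1.987×10⁻³ kcal mol⁻¹ K⁻¹ and T = 250 K gives K ≈ 6.
Fraction in the lower-energy chair = K/(K+1) = 85.7%.

85.7%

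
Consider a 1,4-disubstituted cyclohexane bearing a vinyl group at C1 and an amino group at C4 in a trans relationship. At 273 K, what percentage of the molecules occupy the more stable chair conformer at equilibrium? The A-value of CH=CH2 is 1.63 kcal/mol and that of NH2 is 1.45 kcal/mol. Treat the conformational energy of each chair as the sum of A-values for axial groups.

99.7%

C1 and C4 have opposite parity, so for the trans isomer the two substituents are e,e in one chair and a,a in the other.
Chair I (vinyl axial, amino axial): E = 3.08 kcal/mol; chair II (vinyl equatorial, amino equatorial): E = 0.00 kcal/mol.
ΔG = 3.08 kcal/mol between the two chairs.
K = exp(ΔG/RT) with R = 1.987×10⁻³ kcal mol⁻¹ K⁻¹ and T = 273 K gives K ≈ 292.
Fraction in the lower-energy chair = K/(K+1) = 99.7%.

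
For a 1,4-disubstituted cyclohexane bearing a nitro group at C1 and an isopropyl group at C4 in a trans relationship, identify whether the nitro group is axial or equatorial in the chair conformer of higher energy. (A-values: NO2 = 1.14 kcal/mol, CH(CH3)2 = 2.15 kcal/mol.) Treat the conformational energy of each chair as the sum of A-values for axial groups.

C1 and C4 have opposite parity, so for the trans isomer the two substituents are e,e in one chair and a,a in the other.
Chair I (nitro axial, isopropyl axial): E = 3.29 kcal/mol.
Chair II (nitro equatorial, isopropyl equatorial): E = 0.00 kcal/mol.
Chair I is the less stable (higher-energy) conformer, and in that chair the nitro group is axial.

axial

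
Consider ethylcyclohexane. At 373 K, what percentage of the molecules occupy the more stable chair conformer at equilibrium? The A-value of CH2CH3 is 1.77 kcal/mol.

One chair has the ethyl group axial (E = 1.77 kcal/mol) and the other has it equatorial (E = 0).
ΔG = 1.77 kcal/mol between the two chairs.
K = exp(ΔG/RT) with R = 1.987×10⁻³ kcal mol⁻¹ K⁻¹ and T = 373 K gives K ≈ 10.9.
Fraction in the lower-energy chair = K/(K+1) = 91.6%.

91.6%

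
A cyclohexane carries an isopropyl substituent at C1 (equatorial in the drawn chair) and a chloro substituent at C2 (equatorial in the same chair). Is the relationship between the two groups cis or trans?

C1 and C2 have opposite parity, so their axial bonds point in opposite directions.
With opposite-parity carbons, two substituents on the same face are one axial and one equatorial; opposite faces give both axial or both equatorial.
Here the groups are equatorial/equatorial → opposite face → trans.

trans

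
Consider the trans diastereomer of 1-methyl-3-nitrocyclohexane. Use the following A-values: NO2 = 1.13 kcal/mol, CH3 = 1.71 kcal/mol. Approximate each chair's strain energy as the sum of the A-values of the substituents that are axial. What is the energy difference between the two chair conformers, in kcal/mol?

C1 and C3 have the same parity, so for the trans isomer the two substituents are one axial and one equatorial in each chair.
Chair I (nitro axial, methyl equatorial): E = 1.13 kcal/mol.
Chair II (nitro equatorial, methyl axial): E = 1.71 kcal/mol.
ΔE = 1.71 − 1.13 = 0.58 kcal/mol; chair I is more stable.

0.58 kcal/mol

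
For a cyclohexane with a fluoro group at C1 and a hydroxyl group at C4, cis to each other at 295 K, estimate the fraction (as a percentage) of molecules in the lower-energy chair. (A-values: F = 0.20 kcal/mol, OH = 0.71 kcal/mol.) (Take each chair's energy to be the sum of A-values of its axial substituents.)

70.5%

C1 and C4 have opposite parity, so for the cis isomer the two substituents are one axial and one equatorial in each chair.
Chair I (fluoro axial, hydroxyl equatorial): E = 0.20 kcal/mol; chair II (fluoro equatorial, hydroxyl axial): E = 0.71 kcal/mol.
ΔG = 0.51 kcal/mol between the two chairs.
K = exp(ΔG/RT) with R = 1.987×10⁻³ kcal mol⁻¹ K⁻¹ and T = 295 K gives K ≈ 2.39.
Fraction in the lower-energy chair = K/(K+1) = 70.5%.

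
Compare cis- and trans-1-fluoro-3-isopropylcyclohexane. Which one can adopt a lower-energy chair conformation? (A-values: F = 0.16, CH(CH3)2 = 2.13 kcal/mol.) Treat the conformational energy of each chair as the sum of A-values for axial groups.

cis

At 1,3 positions (parity same): cis → (e,e or a,a); trans → (a,e or e,a).
Best chair for cis: E = 0.00 kcal/mol; best chair for trans: E = 0.16 kcal/mol.
The cis isomer is lower by 0.16 kcal/mol.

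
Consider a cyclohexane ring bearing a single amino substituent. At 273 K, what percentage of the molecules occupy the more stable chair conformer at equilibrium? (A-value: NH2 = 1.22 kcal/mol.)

90.5%

One chair has the amino group axial (E = 1.22 kcal/mol) and the other has it equatorial (E = 0).
ΔG = 1.22 kcal/mol between the two chairs.
K = exp(ΔG/RT) with R = 1.987×10⁻³ kcal mol⁻¹ K⁻¹ and T = 273 K gives K ≈ 9.48.
Fraction in the lower-energy chair = K/(K+1) = 90.5%.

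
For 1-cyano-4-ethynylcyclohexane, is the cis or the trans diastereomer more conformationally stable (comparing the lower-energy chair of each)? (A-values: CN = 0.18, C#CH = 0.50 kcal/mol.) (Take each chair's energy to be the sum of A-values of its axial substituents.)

trans

At 1,4 positions (parity opposite): cis → (a,e or e,a); trans → (e,e or a,a).
Best chair for cis: E = 0.18 kcal/mol; best chair for trans: E = 0.00 kcal/mol.
The trans isomer is lower by 0.18 kcal/mol.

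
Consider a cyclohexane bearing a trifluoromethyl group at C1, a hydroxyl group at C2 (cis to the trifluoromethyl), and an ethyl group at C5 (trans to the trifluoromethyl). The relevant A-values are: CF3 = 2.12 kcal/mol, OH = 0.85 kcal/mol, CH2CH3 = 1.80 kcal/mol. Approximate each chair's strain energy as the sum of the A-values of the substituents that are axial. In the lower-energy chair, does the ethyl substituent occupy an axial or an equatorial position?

equatorial

Chair I (trifluoromethyl axial, hydroxyl equatorial, ethyl equatorial): E = 2.12 kcal/mol.
Chair II (trifluoromethyl equatorial, hydroxyl axial, ethyl axial): E = 2.65 kcal/mol.
Chair I is the more stable (lower-energy) conformer, and in that chair the ethyl group is equatorial.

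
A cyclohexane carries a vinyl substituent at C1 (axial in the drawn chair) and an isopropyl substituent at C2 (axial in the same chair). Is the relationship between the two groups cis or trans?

C1 and C2 have opposite parity, so their axial bonds point in opposite directions.
With opposite-parity carbons, two substituents on the same face are one axial and one equatorial; opposite faces give both axial or both equatorial.
Here the groups are axial/axial → opposite face → trans.

trans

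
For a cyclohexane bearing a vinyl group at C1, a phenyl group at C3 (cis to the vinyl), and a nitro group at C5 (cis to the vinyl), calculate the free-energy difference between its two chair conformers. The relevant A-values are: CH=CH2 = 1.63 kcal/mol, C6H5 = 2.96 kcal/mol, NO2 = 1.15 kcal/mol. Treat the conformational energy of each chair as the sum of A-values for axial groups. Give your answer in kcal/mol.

5.74 kcal/mol

Chair I (vinyl axial, phenyl axial, nitro axial): E = 5.74 kcal/mol.
Chair II (vinyl equatorial, phenyl equatorial, nitro equatorial): E = 0.00 kcal/mol.
ΔE = 5.74 − 0.00 = 5.74 kcal/mol; chair II is more stable.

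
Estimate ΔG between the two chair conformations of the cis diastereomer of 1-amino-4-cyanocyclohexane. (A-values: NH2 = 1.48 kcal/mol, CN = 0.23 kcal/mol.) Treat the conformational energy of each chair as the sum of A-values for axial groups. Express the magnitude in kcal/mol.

1.25 kcal/mol

C1 and C4 have opposite parity, so for the cis isomer the two substituents are one axial and one equatorial in each chair.
Chair I (amino axial, cyano equatorial): E = 1.48 kcal/mol.
Chair II (amino equatorial, cyano axial): E = 0.23 kcal/mol.
ΔE = 1.48 − 0.23 = 1.25 kcal/mol; chair II is more stable.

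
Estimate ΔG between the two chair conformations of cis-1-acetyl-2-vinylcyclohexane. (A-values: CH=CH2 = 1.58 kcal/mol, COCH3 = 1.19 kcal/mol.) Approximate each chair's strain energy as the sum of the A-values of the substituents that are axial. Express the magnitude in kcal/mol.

0.39 kcal/mol

C1 and C2 have opposite parity, so for the cis isomer the two substituents are one axial and one equatorial in each chair.
Chair I (vinyl axial, acetyl equatorial): E = 1.58 kcal/mol.
Chair II (vinyl equatorial, acetyl axial): E = 1.19 kcal/mol.
ΔE = 1.58 − 1.19 = 0.39 kcal/mol; chair II is more stable.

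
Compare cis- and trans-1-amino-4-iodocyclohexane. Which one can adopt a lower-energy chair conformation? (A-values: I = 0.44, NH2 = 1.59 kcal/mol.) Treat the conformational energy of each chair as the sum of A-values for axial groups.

At 1,4 positions (parity opposite): cis → (a,e or e,a); trans → (e,e or a,a).
Best chair for cis: E = 0.44 kcal/mol; best chair for trans: E = 0.00 kcal/mol.
The trans isomer is lower by 0.44 kcal/mol.

trans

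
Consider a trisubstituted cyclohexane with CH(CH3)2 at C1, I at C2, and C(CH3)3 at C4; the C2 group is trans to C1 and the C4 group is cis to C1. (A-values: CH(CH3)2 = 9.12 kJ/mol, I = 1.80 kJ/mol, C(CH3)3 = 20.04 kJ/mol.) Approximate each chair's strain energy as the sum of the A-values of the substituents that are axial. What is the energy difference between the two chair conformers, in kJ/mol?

9.12 kJ/mol

Chair I (isopropyl axial, iodo axial, tert-butyl equatorial): E = 10.92 kJ/mol.
Chair II (isopropyl equatorial, iodo equatorial, tert-butyl axial): E = 20.04 kJ/mol.
ΔE = 20.04 − 10.92 = 9.12 kJ/mol; chair I is more stable.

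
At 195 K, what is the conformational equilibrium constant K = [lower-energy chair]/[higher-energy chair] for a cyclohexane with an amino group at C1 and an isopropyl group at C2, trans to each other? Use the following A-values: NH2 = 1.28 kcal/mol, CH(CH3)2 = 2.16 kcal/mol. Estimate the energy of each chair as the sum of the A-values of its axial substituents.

K ≈ 7174

C1 and C2 have opposite parity, so for the trans isomer the two substituents are e,e in one chair and a,a in the other.
Chair I (amino axial, isopropyl axial): E = 3.44 kcal/mol; chair II (amino equatorial, isopropyl equatorial): E = 0.00 kcal/mol.
ΔG = 3.44 kcal/mol between the two chairs.
K = exp(ΔG/RT) with R = 1.987×10⁻³ kcal mol⁻¹ K⁻¹ and T = 195 K gives K ≈ 7.17e+03.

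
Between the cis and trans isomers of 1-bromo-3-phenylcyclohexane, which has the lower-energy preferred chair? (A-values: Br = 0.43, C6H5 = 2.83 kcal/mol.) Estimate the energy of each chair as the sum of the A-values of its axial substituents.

cis

At 1,3 positions (parity same): cis → (e,e or a,a); trans → (a,e or e,a).
Best chair for cis: E = 0.00 kcal/mol; best chair for trans: E = 0.43 kcal/mol.
The cis isomer is lower by 0.43 kcal/mol.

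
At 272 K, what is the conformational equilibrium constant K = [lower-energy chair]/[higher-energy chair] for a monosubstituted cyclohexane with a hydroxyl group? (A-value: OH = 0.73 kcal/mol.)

One chair has the hydroxyl group axial (E = 0.73 kcal/mol) and the other has it equatorial (E = 0).
ΔG = 0.73 kcal/mol between the two chairs.
K = exp(ΔG/RT) with R = 1.987×10⁻³ kcal mol⁻¹ K⁻¹ and T = 272 K gives K ≈ 3.86.

K ≈ 3.86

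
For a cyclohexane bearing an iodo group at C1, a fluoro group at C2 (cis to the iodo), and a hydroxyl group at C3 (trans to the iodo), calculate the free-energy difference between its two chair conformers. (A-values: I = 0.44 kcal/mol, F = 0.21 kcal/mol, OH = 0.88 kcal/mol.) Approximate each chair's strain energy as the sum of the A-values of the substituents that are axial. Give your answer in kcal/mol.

Chair I (iodo axial, fluoro equatorial, hydroxyl equatorial): E = 0.44 kcal/mol.
Chair II (iodo equatorial, fluoro axial, hydroxyl axial): E = 1.09 kcal/mol.
ΔE = 1.09 − 0.44 = 0.65 kcal/mol; chair I is more stable.

0.65 kcal/mol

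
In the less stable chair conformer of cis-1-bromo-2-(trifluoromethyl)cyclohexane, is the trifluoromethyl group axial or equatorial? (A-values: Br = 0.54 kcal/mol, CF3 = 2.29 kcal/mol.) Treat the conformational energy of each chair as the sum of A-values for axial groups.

axial

C1 and C2 have opposite parity, so for the cis isomer the two substituents are one axial and one equatorial in each chair.
Chair I (bromo axial, trifluoromethyl equatorial): E = 0.54 kcal/mol.
Chair II (bromo equatorial, trifluoromethyl axial): E = 2.29 kcal/mol.
Chair II is the less stable (higher-energy) conformer, and in that chair the trifluoromethyl group is axial.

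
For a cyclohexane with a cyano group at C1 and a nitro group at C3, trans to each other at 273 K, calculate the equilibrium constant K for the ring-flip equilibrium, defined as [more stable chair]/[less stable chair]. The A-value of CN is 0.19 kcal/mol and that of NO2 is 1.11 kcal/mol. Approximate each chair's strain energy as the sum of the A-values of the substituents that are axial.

C1 and C3 have the same parity, so for the trans isomer the two substituents are one axial and one equatorial in each chair.
Chair I (cyano axial, nitro equatorial): E = 0.19 kcal/mol; chair II (cyano equatorial, nitro axial): E = 1.11 kcal/mol.
ΔG = 0.92 kcal/mol between the two chairs.
K = exp(ΔG/RT) with R = 1.987×10⁻³ kcal mol⁻¹ K⁻¹ and T = 273 K gives K ≈ 5.45.

K ≈ 5.45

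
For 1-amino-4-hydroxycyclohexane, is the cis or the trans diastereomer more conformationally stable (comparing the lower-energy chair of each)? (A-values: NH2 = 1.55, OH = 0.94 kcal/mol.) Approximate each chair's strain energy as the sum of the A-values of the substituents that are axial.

trans

At 1,4 positions (parity opposite): cis → (a,e or e,a); trans → (e,e or a,a).
Best chair for cis: E = 0.94 kcal/mol; best chair for trans: E = 0.00 kcal/mol.
The trans isomer is lower by 0.94 kcal/mol.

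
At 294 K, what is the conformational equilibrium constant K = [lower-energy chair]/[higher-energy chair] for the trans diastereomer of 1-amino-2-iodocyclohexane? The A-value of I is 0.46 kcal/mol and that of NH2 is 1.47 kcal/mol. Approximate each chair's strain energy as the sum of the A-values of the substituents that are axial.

K ≈ 27.2

C1 and C2 have opposite parity, so for the trans isomer the two substituents are e,e in one chair and a,a in the other.
Chair I (iodo axial, amino axial): E = 1.93 kcal/mol; chair II (iodo equatorial, amino equatorial): E = 0.00 kcal/mol.
ΔG = 1.93 kcal/mol between the two chairs.
K = exp(ΔG/RT) with R = 1.987×10⁻³ kcal mol⁻¹ K⁻¹ and T = 294 K gives K ≈ 27.2.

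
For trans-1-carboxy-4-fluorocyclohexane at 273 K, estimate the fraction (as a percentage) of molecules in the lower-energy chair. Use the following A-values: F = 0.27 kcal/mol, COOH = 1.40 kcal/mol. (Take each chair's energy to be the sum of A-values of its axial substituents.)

C1 and C4 have opposite parity, so for the trans isomer the two substituents are e,e in one chair and a,a in the other.
Chair I (fluoro axial, carboxyl axial): E = 1.67 kcal/mol; chair II (fluoro equatorial, carboxyl equatorial): E = 0.00 kcal/mol.
ΔG = 1.67 kcal/mol between the two chairs.
K = exp(ΔG/RT) with R = 1.987×10⁻³ kcal mol⁻¹ K⁻¹ and T = 273 K gives K ≈ 21.7.
Fraction in the lower-energy chair = K/(K+1) = 95.6%.

95.6%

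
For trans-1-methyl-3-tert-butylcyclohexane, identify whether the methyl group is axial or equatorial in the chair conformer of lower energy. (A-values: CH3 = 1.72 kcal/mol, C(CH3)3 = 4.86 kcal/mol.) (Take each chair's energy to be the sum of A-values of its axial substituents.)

axial

C1 and C3 have the same parity, so for the trans isomer the two substituents are one axial and one equatorial in each chair.
Chair I (methyl axial, tert-butyl equatorial): E = 1.72 kcal/mol.
Chair II (methyl equatorial, tert-butyl axial): E = 4.86 kcal/mol.
Chair I is the more stable (lower-energy) conformer, and in that chair the methyl group is axial.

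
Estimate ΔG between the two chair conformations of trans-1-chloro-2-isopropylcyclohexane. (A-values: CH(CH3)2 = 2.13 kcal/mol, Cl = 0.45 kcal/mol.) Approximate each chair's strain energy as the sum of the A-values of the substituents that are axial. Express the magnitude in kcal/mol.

2.58 kcal/mol

C1 and C2 have opposite parity, so for the trans isomer the two substituents are e,e in one chair and a,a in the other.
Chair I (isopropyl axial, chloro axial): E = 2.58 kcal/mol.
Chair II (isopropyl equatorial, chloro equatorial): E = 0.00 kcal/mol.
ΔE = 2.58 − 0.00 = 2.58 kcal/mol; chair II is more stable.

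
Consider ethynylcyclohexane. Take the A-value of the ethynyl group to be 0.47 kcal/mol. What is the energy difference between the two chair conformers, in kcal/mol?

0.47 kcal/mol

A monosubstituted cyclohexane has one chair with the ethynyl group axial (E = A = 0.47 kcal/mol) and one with it equatorial (E = 0).
ΔE = 0.47 − 0 = 0.47 kcal/mol.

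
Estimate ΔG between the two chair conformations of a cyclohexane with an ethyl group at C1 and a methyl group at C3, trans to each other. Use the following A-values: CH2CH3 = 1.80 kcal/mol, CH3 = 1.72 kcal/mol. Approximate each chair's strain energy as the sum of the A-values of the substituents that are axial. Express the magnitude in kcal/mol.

0.08 kcal/mol

C1 and C3 have the same parity, so for the trans isomer the two substituents are one axial and one equatorial in each chair.
Chair I (ethyl axial, methyl equatorial): E = 1.80 kcal/mol.
Chair II (ethyl equatorial, methyl axial): E = 1.72 kcal/mol.
ΔE = 1.80 − 1.72 = 0.08 kcal/mol; chair II is more stable.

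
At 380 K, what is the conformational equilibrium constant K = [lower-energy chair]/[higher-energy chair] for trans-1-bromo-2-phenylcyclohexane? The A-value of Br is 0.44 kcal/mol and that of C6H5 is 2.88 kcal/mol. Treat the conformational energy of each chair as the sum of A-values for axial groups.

C1 and C2 have opposite parity, so for the trans isomer the two substituents are e,e in one chair and a,a in the other.
Chair I (bromo axial, phenyl axial): E = 3.32 kcal/mol; chair II (bromo equatorial, phenyl equatorial): E = 0.00 kcal/mol.
ΔG = 3.32 kcal/mol between the two chairs.
K = exp(ΔG/RT) with R = 1.987×10⁻³ kcal mol⁻¹ K⁻¹ and T = 380 K gives K ≈ 81.2.

K ≈ 81.2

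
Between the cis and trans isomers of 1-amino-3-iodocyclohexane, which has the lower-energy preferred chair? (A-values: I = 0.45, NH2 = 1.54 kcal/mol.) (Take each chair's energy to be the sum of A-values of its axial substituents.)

cis

At 1,3 positions (parity same): cis → (e,e or a,a); trans → (a,e or e,a).
Best chair for cis: E = 0.00 kcal/mol; best chair for trans: E = 0.45 kcal/mol.
The cis isomer is lower by 0.45 kcal/mol.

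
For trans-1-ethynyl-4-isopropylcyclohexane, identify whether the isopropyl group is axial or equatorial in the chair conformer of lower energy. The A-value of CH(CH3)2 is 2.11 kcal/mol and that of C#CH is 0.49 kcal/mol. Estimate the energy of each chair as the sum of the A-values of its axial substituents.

C1 and C4 have opposite parity, so for the trans isomer the two substituents are e,e in one chair and a,a in the other.
Chair I (isopropyl axial, ethynyl axial): E = 2.60 kcal/mol.
Chair II (isopropyl equatorial, ethynyl equatorial): E = 0.00 kcal/mol.
Chair II is the more stable (lower-energy) conformer, and in that chair the isopropyl group is equatorial.

equatorial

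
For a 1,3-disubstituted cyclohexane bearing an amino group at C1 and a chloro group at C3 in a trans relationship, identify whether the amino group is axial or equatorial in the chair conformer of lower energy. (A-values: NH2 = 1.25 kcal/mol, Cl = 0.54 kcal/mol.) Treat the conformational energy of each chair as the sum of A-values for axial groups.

C1 and C3 have the same parity, so for the trans isomer the two substituents are one axial and one equatorial in each chair.
Chair I (amino axial, chloro equatorial): E = 1.25 kcal/mol.
Chair II (amino equatorial, chloro axial): E = 0.54 kcal/mol.
Chair II is the more stable (lower-energy) conformer, and in that chair the amino group is equatorial.

equatorial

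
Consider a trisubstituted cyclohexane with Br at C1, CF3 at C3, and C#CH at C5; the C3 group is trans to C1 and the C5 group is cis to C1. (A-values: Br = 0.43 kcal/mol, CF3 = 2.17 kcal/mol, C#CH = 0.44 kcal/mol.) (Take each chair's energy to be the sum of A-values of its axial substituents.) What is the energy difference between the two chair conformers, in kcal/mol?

Chair I (bromo axial, trifluoromethyl equatorial, ethynyl axial): E = 0.87 kcal/mol.
Chair II (bromo equatorial, trifluoromethyl axial, ethynyl equatorial): E = 2.17 kcal/mol.
ΔE = 2.17 − 0.87 = 1.30 kcal/mol; chair I is more stable.

1.30 kcal/mol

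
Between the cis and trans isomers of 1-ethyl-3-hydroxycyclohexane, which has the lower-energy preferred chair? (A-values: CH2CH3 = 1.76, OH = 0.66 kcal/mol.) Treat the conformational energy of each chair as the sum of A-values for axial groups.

At 1,3 positions (parity same): cis → (e,e or a,a); trans → (a,e or e,a).
Best chair for cis: E = 0.00 kcal/mol; best chair for trans: E = 0.66 kcal/mol.
The cis isomer is lower by 0.66 kcal/mol.

cis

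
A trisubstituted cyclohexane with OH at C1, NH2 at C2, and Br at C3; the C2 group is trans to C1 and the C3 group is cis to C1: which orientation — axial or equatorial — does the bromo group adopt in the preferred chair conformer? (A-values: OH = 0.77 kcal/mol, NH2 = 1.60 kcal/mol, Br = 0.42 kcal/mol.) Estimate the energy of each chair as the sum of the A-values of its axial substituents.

equatorial

Chair I (hydroxyl axial, amino axial, bromo axial): E = 2.79 kcal/mol.
Chair II (hydroxyl equatorial, amino equatorial, bromo equatorial): E = 0.00 kcal/mol.
Chair II is the more stable (lower-energy) conformer, and in that chair the bromo group is equatorial.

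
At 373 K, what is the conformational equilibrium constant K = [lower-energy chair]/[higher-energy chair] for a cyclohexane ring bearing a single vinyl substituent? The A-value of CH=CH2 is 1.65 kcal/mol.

K ≈ 9.27

One chair has the vinyl group axial (E = 1.65 kcal/mol) and the other has it equatorial (E = 0).
ΔG = 1.65 kcal/mol between the two chairs.
K = exp(ΔG/RT) with R = 1.987×10⁻³ kcal mol⁻¹ K⁻¹ and T = 373 K gives K ≈ 9.27.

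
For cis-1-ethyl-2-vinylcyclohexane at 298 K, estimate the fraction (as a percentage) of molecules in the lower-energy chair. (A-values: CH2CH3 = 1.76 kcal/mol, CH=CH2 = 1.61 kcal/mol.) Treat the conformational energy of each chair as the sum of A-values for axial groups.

C1 and C2 have opposite parity, so for the cis isomer the two substituents are one axial and one equatorial in each chair.
Chair I (ethyl axial, vinyl equatorial): E = 1.76 kcal/mol; chair II (ethyl equatorial, vinyl axial): E = 1.61 kcal/mol.
ΔG = 0.15 kcal/mol between the two chairs.
K = exp(ΔG/RT) with R = 1.987×10⁻³ kcal mol⁻¹ K⁻¹ and T = 298 K gives K ≈ 1.29.
Fraction in the lower-energy chair = K/(K+1) = 56.3%.

56.3%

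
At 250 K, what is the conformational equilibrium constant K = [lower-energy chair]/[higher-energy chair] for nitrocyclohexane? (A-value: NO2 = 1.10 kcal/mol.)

K ≈ 9.16

One chair has the nitro group axial (E = 1.10 kcal/mol) and the other has it equatorial (E = 0).
ΔG = 1.10 kcal/mol between the two chairs.
K = exp(ΔG/RT) with R = 1.987×10⁻³ kcal mol⁻¹ K⁻¹ and T = 250 K gives K ≈ 9.16.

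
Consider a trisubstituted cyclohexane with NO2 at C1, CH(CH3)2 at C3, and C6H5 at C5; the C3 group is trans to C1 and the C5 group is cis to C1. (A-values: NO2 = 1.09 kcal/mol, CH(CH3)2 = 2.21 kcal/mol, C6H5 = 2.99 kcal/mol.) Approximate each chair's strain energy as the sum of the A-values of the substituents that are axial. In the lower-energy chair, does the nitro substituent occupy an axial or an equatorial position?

equatorial

Chair I (nitro axial, isopropyl equatorial, phenyl axial): E = 4.08 kcal/mol.
Chair II (nitro equatorial, isopropyl axial, phenyl equatorial): E = 2.21 kcal/mol.
Chair II is the more stable (lower-energy) conformer, and in that chair the nitro group is equatorial.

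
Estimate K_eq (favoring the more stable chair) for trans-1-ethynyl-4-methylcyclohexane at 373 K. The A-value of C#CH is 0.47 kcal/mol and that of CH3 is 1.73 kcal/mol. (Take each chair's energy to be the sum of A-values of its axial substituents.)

K ≈ 19.5

C1 and C4 have opposite parity, so for the trans isomer the two substituents are e,e in one chair and a,a in the other.
Chair I (ethynyl axial, methyl axial): E = 2.20 kcal/mol; chair II (ethynyl equatorial, methyl equatorial): E = 0.00 kcal/mol.
ΔG = 2.20 kcal/mol between the two chairs.
K = exp(ΔG/RT) with R = 1.987×10⁻³ kcal mol⁻¹ K⁻¹ and T = 373 K gives K ≈ 19.5.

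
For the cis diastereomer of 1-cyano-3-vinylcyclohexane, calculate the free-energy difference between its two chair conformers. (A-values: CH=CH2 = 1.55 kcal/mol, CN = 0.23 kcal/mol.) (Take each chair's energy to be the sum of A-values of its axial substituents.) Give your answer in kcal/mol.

1.78 kcal/mol

C1 and C3 have the same parity, so for the cis isomer the two substituents are e,e in one chair and a,a in the other.
Chair I (vinyl axial, cyano axial): E = 1.78 kcal/mol.
Chair II (vinyl equatorial, cyano equatorial): E = 0.00 kcal/mol.
ΔE = 1.78 − 0.00 = 1.78 kcal/mol; chair II is more stable.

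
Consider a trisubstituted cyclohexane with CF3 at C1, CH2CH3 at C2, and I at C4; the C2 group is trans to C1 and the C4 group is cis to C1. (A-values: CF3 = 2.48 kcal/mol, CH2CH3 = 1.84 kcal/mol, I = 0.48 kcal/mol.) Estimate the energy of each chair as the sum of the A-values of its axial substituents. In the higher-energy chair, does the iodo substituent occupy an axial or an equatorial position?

equatorial

Chair I (trifluoromethyl axial, ethyl axial, iodo equatorial): E = 4.32 kcal/mol.
Chair II (trifluoromethyl equatorial, ethyl equatorial, iodo axial): E = 0.48 kcal/mol.
Chair I is the less stable (higher-energy) conformer, and in that chair the iodo group is equatorial.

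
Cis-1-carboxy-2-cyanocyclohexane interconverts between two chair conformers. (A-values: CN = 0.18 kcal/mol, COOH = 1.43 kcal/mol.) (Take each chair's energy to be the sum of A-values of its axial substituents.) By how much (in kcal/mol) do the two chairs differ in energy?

C1 and C2 have opposite parity, so for the cis isomer the two substituents are one axial and one equatorial in each chair.
Chair I (cyano axial, carboxyl equatorial): E = 0.18 kcal/mol.
Chair II (cyano equatorial, carboxyl axial): E = 1.43 kcal/mol.
ΔE = 1.43 − 0.18 = 1.25 kcal/mol; chair I is more stable.

1.25 kcal/mol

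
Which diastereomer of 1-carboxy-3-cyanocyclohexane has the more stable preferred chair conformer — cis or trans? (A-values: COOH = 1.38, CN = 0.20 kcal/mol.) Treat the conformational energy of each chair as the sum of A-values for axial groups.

cis

At 1,3 positions (parity same): cis → (e,e or a,a); trans → (a,e or e,a).
Best chair for cis: E = 0.00 kcal/mol; best chair for trans: E = 0.20 kcal/mol.
The cis isomer is lower by 0.20 kcal/mol.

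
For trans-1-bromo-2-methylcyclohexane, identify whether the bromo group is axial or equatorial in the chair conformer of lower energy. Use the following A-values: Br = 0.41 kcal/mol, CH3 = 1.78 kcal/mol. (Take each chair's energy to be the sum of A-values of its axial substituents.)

C1 and C2 have opposite parity, so for the trans isomer the two substituents are e,e in one chair and a,a in the other.
Chair I (bromo axial, methyl axial): E = 2.19 kcal/mol.
Chair II (bromo equatorial, methyl equatorial): E = 0.00 kcal/mol.
Chair II is the more stable (lower-energy) conformer, and in that chair the bromo group is equatorial.

equatorial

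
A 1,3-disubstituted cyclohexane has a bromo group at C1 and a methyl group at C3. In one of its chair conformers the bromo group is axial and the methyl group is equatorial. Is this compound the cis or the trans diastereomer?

C1 and C3 have the same parity, so their axial bonds point in the same direction.
With same-parity carbons, two substituents on the same face are both axial or both equatorial; opposite faces give one of each.
Here the groups are axial/equatorial → opposite face → trans.

trans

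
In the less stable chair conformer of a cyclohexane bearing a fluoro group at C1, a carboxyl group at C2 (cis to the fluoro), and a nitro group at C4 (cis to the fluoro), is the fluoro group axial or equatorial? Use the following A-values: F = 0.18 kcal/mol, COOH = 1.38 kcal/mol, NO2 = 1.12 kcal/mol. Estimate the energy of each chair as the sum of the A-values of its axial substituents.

Chair I (fluoro axial, carboxyl equatorial, nitro equatorial): E = 0.18 kcal/mol.
Chair II (fluoro equatorial, carboxyl axial, nitro axial): E = 2.50 kcal/mol.
Chair II is the less stable (higher-energy) conformer, and in that chair the fluoro group is equatorial.

equatorial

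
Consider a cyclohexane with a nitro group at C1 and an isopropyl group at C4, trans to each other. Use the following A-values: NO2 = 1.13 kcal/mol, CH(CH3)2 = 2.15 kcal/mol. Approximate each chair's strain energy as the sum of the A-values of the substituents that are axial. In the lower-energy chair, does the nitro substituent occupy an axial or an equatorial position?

equatorial

C1 and C4 have opposite parity, so for the trans isomer the two substituents are e,e in one chair and a,a in the other.
Chair I (nitro axial, isopropyl axial): E = 3.28 kcal/mol.
Chair II (nitro equatorial, isopropyl equatorial): E = 0.00 kcal/mol.
Chair II is the more stable (lower-energy) conformer, and in that chair the nitro group is equatorial.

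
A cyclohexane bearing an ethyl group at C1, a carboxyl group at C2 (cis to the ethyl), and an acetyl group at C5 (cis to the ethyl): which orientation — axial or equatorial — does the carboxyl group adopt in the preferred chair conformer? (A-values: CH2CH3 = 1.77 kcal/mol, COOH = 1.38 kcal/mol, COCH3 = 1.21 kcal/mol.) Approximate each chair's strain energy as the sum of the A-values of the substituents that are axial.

Chair I (ethyl axial, carboxyl equatorial, acetyl axial): E = 2.98 kcal/mol.
Chair II (ethyl equatorial, carboxyl axial, acetyl equatorial): E = 1.38 kcal/mol.
Chair II is the more stable (lower-energy) conformer, and in that chair the carboxyl group is axial.

axial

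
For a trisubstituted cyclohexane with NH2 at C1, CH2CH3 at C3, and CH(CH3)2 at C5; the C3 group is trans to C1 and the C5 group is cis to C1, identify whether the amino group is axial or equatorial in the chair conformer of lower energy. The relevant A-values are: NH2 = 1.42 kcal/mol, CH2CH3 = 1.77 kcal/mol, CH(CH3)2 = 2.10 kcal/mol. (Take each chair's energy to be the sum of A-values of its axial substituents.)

equatorial

Chair I (amino axial, ethyl equatorial, isopropyl axial): E = 3.52 kcal/mol.
Chair II (amino equatorial, ethyl axial, isopropyl equatorial): E = 1.77 kcal/mol.
Chair II is the more stable (lower-energy) conformer, and in that chair the amino group is equatorial.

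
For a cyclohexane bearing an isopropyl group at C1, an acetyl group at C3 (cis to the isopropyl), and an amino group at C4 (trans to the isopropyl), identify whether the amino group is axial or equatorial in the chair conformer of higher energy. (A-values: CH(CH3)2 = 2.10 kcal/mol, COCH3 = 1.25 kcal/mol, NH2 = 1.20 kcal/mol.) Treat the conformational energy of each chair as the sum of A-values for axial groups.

axial

Chair I (isopropyl axial, acetyl axial, amino axial): E = 4.55 kcal/mol.
Chair II (isopropyl equatorial, acetyl equatorial, amino equatorial): E = 0.00 kcal/mol.
Chair I is the less stable (higher-energy) conformer, and in that chair the amino group is axial.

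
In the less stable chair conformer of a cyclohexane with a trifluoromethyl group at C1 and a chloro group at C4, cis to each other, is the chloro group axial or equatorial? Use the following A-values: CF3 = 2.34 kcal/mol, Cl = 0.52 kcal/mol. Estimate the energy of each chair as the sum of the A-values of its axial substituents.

equatorial

C1 and C4 have opposite parity, so for the cis isomer the two substituents are one axial and one equatorial in each chair.
Chair I (trifluoromethyl axial, chloro equatorial): E = 2.34 kcal/mol.
Chair II (trifluoromethyl equatorial, chloro axial): E = 0.52 kcal/mol.
Chair I is the less stable (higher-energy) conformer, and in that chair the chloro group is equatorial.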